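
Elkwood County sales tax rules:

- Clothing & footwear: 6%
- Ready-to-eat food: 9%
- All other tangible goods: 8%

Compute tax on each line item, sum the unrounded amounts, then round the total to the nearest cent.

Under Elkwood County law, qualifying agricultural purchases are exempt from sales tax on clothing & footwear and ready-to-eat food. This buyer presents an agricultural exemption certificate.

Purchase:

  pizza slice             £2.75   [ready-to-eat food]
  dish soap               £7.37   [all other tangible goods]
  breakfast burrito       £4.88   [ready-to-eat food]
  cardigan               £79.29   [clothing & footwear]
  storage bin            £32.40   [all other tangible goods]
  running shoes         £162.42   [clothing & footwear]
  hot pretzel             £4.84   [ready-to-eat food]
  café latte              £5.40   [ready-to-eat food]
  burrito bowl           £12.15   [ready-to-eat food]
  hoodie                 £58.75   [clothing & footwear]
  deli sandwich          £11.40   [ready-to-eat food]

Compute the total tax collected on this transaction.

Pizza slice £2.75: ready-to-eat food, buyer-exempt → 0% → £0.00
Dish soap £7.37: all other tangible goods → 8% → £0.5896
Breakfast burrito £4.88: ready-to-eat food, buyer-exempt → 0% → £0.00
Cardigan £79.29: clothing & footwear, buyer-exempt → 0% → £0.00
Storage bin £32.40: all other tangible goods → 8% → £2.592
Running shoes £162.42: clothing & footwear, buyer-exempt → 0% → £0.00
Hot pretzel £4.84: ready-to-eat food, buyer-exempt → 0% → £0.00
Café latte £5.40: ready-to-eat food, buyer-exempt → 0% → £0.00
Burrito bowl £12.15: ready-to-eat food, buyer-exempt → 0% → £0.00
Hoodie £58.75: clothing & footwear, buyer-exempt → 0% → £0.00
Deli sandwich £11.40: ready-to-eat food, buyer-exempt → 0% → £0.00
Unrounded tax sum = £3.1816 → £3.18

£3.18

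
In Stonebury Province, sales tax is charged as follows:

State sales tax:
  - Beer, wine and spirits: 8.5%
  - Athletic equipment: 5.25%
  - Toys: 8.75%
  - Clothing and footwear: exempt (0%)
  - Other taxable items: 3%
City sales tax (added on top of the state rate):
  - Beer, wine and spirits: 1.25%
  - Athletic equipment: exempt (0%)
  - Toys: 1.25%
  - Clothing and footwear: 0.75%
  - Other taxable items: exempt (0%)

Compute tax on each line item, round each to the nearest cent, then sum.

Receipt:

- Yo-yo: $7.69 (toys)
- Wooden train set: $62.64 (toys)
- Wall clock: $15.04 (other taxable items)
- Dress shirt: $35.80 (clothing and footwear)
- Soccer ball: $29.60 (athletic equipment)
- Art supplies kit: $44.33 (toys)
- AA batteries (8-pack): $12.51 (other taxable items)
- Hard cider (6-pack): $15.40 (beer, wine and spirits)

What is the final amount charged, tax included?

$238.62

Yo-yo $7.69: toys → 8.75% + 1.25% city = 10% → $0.77
Wooden train set $62.64: toys → 8.75% + 1.25% city = 10% → $6.26
Wall clock $15.04: other taxable items → 3% + 0% city = 3% → $0.45
Dress shirt $35.80: clothing and footwear → 0% + 0.75% city = 0.75% → $0.27
Soccer ball $29.60: athletic equipment → 5.25% + 0% city = 5.25% → $1.55
Art supplies kit $44.33: toys → 8.75% + 1.25% city = 10% → $4.43
AA batteries (8-pack) $12.51: other taxable items → 3% + 0% city = 3% → $0.38
Hard cider (6-pack) $15.40: beer, wine and spirits → 8.5% + 1.25% city = 9.75% → $1.50
Subtotal = $223.01; tax = $15.61; total due = $238.62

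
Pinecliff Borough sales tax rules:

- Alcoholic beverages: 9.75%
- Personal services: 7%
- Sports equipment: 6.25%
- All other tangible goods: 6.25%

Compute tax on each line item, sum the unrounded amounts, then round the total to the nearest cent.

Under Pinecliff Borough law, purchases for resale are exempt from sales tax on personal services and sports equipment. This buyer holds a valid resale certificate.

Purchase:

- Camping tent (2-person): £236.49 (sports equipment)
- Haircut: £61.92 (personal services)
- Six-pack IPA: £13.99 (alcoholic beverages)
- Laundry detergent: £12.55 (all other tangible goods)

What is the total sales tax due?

£2.15

Camping tent (2-person) £236.49: sports equipment, buyer-exempt → 0% → £0.00
Haircut £61.92: personal services, buyer-exempt → 0% → £0.00
Six-pack IPA £13.99: alcoholic beverages → 9.75% → £1.364025
Laundry detergent £12.55: all other tangible goods → 6.25% → £0.784375
Unrounded tax sum = £2.1484 → £2.15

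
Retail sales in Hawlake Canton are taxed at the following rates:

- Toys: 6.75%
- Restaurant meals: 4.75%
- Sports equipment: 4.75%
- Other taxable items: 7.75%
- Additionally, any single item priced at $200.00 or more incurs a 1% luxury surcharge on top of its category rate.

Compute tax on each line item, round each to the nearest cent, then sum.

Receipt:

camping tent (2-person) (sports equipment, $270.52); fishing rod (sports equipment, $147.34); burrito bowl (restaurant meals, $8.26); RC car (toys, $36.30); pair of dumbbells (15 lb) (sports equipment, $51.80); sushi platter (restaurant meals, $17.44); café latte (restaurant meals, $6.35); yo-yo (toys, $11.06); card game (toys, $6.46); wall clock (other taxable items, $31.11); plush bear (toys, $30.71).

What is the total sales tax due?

$34.65

Camping tent (2-person) $270.52: sports equipment → 4.75% + 1% surcharge = 5.75% → $15.55
Fishing rod $147.34: sports equipment → 4.75% → $7.00
Burrito bowl $8.26: restaurant meals → 4.75% → $0.39
RC car $36.30: toys → 6.75% → $2.45
Pair of dumbbells (15 lb) $51.80: sports equipment → 4.75% → $2.46
Sushi platter $17.44: restaurant meals → 4.75% → $0.83
Café latte $6.35: restaurant meals → 4.75% → $0.30
Yo-yo $11.06: toys → 6.75% → $0.75
Card game $6.46: toys → 6.75% → $0.44
Wall clock $31.11: other taxable items → 7.75% → $2.41
Plush bear $30.71: toys → 6.75% → $2.07
Total tax = $15.55 + $7.00 + $0.39 + $2.45 + $2.46 + $0.83 + $0.30 + $0.75 + $0.44 + $2.41 + $2.07 = $34.65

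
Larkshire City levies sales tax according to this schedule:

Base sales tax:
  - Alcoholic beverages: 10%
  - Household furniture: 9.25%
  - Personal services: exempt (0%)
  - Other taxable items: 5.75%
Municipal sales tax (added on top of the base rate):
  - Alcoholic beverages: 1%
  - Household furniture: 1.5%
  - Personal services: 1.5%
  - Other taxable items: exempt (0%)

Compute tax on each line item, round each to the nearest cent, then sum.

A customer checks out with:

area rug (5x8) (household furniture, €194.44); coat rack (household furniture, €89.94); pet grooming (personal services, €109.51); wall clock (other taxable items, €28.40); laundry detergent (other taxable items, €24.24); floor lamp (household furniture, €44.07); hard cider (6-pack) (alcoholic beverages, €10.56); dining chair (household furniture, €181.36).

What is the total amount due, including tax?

€743.15

Area rug (5x8) €194.44: household furniture → 9.25% + 1.5% municipal = 10.75% → €20.90
Coat rack €89.94: household furniture → 9.25% + 1.5% municipal = 10.75% → €9.67
Pet grooming €109.51: personal services → 0% + 1.5% municipal = 1.5% → €1.64
Wall clock €28.40: other taxable items → 5.75% + 0% municipal = 5.75% → €1.63
Laundry detergent €24.24: other taxable items → 5.75% + 0% municipal = 5.75% → €1.39
Floor lamp €44.07: household furniture → 9.25% + 1.5% municipal = 10.75% → €4.74
Hard cider (6-pack) €10.56: alcoholic beverages → 10% + 1% municipal = 11% → €1.16
Dining chair €181.36: household furniture → 9.25% + 1.5% municipal = 10.75% → €19.50
Subtotal = €682.52; tax = €60.63; total due = €743.15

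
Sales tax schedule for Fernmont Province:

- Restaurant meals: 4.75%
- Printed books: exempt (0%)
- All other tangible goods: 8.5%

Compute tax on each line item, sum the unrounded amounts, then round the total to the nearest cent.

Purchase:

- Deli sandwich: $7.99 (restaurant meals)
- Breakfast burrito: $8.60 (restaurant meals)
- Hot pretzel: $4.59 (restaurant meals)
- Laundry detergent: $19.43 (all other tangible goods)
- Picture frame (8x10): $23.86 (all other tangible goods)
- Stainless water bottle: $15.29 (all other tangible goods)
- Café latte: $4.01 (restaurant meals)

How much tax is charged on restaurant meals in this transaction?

Deli sandwich $7.99: restaurant meals → 4.75% → $0.379525
Breakfast burrito $8.60: restaurant meals → 4.75% → $0.4085
Hot pretzel $4.59: restaurant meals → 4.75% → $0.218025
Café latte $4.01: restaurant meals → 4.75% → $0.190475
Tax on restaurant meals: unrounded sum = $1.196525 → $1.20

$1.20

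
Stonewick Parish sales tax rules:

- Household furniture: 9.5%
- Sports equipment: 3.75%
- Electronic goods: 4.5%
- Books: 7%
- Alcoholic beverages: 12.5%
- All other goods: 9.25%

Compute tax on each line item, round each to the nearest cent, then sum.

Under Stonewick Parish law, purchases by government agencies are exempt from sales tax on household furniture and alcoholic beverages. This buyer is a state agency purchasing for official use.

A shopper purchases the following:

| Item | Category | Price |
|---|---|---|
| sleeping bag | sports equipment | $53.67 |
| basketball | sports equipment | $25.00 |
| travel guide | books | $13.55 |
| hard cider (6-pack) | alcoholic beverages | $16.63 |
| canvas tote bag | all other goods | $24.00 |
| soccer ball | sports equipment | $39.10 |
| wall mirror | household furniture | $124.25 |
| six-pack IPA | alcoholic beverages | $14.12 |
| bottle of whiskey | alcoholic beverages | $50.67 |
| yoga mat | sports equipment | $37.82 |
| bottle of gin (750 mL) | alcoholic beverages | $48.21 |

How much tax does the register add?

Sleeping bag $53.67: sports equipment → 3.75% → $2.01
Basketball $25.00: sports equipment → 3.75% → $0.94
Travel guide $13.55: books → 7% → $0.95
Hard cider (6-pack) $16.63: alcoholic beverages, buyer-exempt → 0% → $0.00
Canvas tote bag $24.00: all other goods → 9.25% → $2.22
Soccer ball $39.10: sports equipment → 3.75% → $1.47
Wall mirror $124.25: household furniture, buyer-exempt → 0% → $0.00
Six-pack IPA $14.12: alcoholic beverages, buyer-exempt → 0% → $0.00
Bottle of whiskey $50.67: alcoholic beverages, buyer-exempt → 0% → $0.00
Yoga mat $37.82: sports equipment → 3.75% → $1.42
Bottle of gin (750 mL) $48.21: alcoholic beverages, buyer-exempt → 0% → $0.00
Total tax = $2.01 + $0.94 + $0.95 + $2.22 + $1.47 + $1.42 = $9.01

$9.01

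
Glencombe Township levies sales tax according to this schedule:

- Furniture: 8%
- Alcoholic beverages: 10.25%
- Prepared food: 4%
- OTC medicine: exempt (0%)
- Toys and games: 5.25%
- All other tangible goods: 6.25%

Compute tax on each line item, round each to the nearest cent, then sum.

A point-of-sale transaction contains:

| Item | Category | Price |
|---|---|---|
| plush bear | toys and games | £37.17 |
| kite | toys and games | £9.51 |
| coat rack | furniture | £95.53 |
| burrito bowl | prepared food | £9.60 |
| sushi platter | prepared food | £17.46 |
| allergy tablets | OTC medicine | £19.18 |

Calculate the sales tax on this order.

£11.17

Plush bear £37.17: toys and games → 5.25% → £1.95
Kite £9.51: toys and games → 5.25% → £0.50
Coat rack £95.53: furniture → 8% → £7.64
Burrito bowl £9.60: prepared food → 4% → £0.38
Sushi platter £17.46: prepared food → 4% → £0.70
Allergy tablets £19.18: OTC medicine → 0% → £0.00
Total tax = £1.95 + £0.50 + £7.64 + £0.38 + £0.70 = £11.17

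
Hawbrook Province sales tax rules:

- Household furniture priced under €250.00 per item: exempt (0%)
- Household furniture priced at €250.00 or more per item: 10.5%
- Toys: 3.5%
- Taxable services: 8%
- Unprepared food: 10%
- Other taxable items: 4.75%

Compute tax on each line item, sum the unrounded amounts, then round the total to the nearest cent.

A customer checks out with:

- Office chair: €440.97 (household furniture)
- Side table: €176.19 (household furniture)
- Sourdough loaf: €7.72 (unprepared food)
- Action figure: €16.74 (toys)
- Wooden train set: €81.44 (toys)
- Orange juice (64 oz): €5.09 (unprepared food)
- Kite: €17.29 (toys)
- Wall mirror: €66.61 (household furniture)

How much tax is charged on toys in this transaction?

Action figure €16.74: toys → 3.5% → €0.5859
Wooden train set €81.44: toys → 3.5% → €2.8504
Kite €17.29: toys → 3.5% → €0.60515
Tax on toys: unrounded sum = €4.04145 → €4.04

€4.04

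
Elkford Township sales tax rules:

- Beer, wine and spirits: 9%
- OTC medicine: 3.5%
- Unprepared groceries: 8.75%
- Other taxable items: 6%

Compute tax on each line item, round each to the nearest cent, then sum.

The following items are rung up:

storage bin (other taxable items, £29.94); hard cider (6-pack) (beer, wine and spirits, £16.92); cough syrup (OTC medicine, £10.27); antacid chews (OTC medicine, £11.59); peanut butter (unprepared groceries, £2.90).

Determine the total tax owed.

Storage bin £29.94: other taxable items → 6% → £1.80
Hard cider (6-pack) £16.92: beer, wine and spirits → 9% → £1.52
Cough syrup £10.27: OTC medicine → 3.5% → £0.36
Antacid chews £11.59: OTC medicine → 3.5% → £0.41
Peanut butter £2.90: unprepared groceries → 8.75% → £0.25
Total tax = £1.80 + £1.52 + £0.36 + £0.41 + £0.25 = £4.34

£4.34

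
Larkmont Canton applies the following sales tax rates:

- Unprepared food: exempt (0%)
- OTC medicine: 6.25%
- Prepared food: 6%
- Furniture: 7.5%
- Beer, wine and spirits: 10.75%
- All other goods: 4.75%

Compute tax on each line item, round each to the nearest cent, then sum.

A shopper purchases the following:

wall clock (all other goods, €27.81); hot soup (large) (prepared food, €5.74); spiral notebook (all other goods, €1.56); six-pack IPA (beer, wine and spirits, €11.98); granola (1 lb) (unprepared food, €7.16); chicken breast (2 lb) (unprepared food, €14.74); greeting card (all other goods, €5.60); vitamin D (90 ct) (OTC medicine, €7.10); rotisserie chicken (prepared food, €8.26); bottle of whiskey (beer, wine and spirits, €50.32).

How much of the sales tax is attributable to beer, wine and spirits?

€6.70

Six-pack IPA €11.98: beer, wine and spirits → 10.75% → €1.29
Bottle of whiskey €50.32: beer, wine and spirits → 10.75% → €5.41
Tax on beer, wine and spirits = €1.29 + €5.41 = €6.70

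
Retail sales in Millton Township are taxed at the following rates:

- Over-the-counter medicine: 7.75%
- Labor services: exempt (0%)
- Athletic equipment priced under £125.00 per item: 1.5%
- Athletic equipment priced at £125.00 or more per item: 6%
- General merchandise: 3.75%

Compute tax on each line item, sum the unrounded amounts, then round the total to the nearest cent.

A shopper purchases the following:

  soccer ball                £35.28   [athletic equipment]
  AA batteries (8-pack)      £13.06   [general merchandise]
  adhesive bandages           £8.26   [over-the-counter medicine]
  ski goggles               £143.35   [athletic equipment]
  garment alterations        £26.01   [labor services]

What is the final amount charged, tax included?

£236.22

Soccer ball £35.28: athletic equipment, under £125.00 → 1.5% → £0.5292
AA batteries (8-pack) £13.06: general merchandise → 3.75% → £0.48975
Adhesive bandages £8.26: over-the-counter medicine → 7.75% → £0.64015
Ski goggles £143.35: athletic equipment, £125.00 or more → 6% → £8.601
Garment alterations £26.01: labor services → 0% → £0.00
Subtotal = £225.96; unrounded tax = £10.2601 → £10.26; total due = £236.22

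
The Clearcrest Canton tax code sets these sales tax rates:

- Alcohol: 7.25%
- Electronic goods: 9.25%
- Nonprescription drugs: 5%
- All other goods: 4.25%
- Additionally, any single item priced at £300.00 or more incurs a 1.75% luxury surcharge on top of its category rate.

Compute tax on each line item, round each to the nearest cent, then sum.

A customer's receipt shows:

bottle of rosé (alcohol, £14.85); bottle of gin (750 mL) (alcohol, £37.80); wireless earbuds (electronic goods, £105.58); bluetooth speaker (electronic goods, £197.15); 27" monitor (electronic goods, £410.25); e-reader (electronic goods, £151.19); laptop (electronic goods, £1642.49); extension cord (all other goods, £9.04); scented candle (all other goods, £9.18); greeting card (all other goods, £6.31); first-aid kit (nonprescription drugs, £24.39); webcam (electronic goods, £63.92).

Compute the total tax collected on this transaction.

Bottle of rosé £14.85: alcohol → 7.25% → £1.08
Bottle of gin (750 mL) £37.80: alcohol → 7.25% → £2.74
Wireless earbuds £105.58: electronic goods → 9.25% → £9.77
Bluetooth speaker £197.15: electronic goods → 9.25% → £18.24
27" monitor £410.25: electronic goods → 9.25% + 1.75% surcharge = 11% → £45.13
E-reader £151.19: electronic goods → 9.25% → £13.99
Laptop £1642.49: electronic goods → 9.25% + 1.75% surcharge = 11% → £180.67
Extension cord £9.04: all other goods → 4.25% → £0.38
Scented candle £9.18: all other goods → 4.25% → £0.39
Greeting card £6.31: all other goods → 4.25% → £0.27
First-aid kit £24.39: nonprescription drugs → 5% → £1.22
Webcam £63.92: electronic goods → 9.25% → £5.91
Total tax = £1.08 + £2.74 + £9.77 + £18.24 + £45.13 + £13.99 + £180.67 + £0.38 + £0.39 + £0.27 + £1.22 + £5.91 = £279.79

£279.79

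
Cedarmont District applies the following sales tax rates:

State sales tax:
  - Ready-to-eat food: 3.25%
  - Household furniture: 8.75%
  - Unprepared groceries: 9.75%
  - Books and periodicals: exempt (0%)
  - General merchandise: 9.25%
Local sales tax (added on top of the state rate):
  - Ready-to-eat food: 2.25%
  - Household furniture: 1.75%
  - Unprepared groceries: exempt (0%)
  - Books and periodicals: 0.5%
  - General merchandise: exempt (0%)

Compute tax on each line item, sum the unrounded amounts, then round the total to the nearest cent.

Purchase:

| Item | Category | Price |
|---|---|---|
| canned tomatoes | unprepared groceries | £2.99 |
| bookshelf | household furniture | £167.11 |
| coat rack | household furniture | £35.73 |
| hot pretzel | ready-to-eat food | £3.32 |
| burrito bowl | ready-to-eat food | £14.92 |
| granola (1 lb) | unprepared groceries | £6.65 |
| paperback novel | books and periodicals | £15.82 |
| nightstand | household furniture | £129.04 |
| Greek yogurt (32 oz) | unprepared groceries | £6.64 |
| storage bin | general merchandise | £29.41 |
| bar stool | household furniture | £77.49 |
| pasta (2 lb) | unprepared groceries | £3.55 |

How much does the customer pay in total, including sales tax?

Canned tomatoes £2.99: unprepared groceries → 9.75% + 0% local = 9.75% → £0.291525
Bookshelf £167.11: household furniture → 8.75% + 1.75% local = 10.5% → £17.54655
Coat rack £35.73: household furniture → 8.75% + 1.75% local = 10.5% → £3.75165
Hot pretzel £3.32: ready-to-eat food → 3.25% + 2.25% local = 5.5% → £0.1826
Burrito bowl £14.92: ready-to-eat food → 3.25% + 2.25% local = 5.5% → £0.8206
Granola (1 lb) £6.65: unprepared groceries → 9.75% + 0% local = 9.75% → £0.648375
Paperback novel £15.82: books and periodicals → 0% + 0.5% local = 0.5% → £0.0791
Nightstand £129.04: household furniture → 8.75% + 1.75% local = 10.5% → £13.5492
Greek yogurt (32 oz) £6.64: unprepared groceries → 9.75% + 0% local = 9.75% → £0.6474
Storage bin £29.41: general merchandise → 9.25% + 0% local = 9.25% → £2.720425
Bar stool £77.49: household furniture → 8.75% + 1.75% local = 10.5% → £8.13645
Pasta (2 lb) £3.55: unprepared groceries → 9.75% + 0% local = 9.75% → £0.346125
Subtotal = £492.67; unrounded tax = £48.72 → £48.72; total due = £541.39

£541.39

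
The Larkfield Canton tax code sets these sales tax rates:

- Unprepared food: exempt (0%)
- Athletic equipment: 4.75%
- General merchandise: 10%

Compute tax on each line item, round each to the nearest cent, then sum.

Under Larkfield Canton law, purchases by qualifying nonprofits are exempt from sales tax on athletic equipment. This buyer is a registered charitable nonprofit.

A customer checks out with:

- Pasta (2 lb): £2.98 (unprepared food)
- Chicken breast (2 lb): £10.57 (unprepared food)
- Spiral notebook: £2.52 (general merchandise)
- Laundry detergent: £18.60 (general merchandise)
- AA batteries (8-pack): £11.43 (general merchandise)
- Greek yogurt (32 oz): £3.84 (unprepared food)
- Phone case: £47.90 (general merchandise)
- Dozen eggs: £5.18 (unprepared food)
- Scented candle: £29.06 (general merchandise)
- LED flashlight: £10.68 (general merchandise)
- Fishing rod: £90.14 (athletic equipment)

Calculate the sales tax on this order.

Pasta (2 lb) £2.98: unprepared food → 0% → £0.00
Chicken breast (2 lb) £10.57: unprepared food → 0% → £0.00
Spiral notebook £2.52: general merchandise → 10% → £0.25
Laundry detergent £18.60: general merchandise → 10% → £1.86
AA batteries (8-pack) £11.43: general merchandise → 10% → £1.14
Greek yogurt (32 oz) £3.84: unprepared food → 0% → £0.00
Phone case £47.90: general merchandise → 10% → £4.79
Dozen eggs £5.18: unprepared food → 0% → £0.00
Scented candle £29.06: general merchandise → 10% → £2.91
LED flashlight £10.68: general merchandise → 10% → £1.07
Fishing rod £90.14: athletic equipment, buyer-exempt → 0% → £0.00
Total tax = £0.25 + £1.86 + £1.14 + £4.79 + £2.91 + £1.07 = £12.02

£12.02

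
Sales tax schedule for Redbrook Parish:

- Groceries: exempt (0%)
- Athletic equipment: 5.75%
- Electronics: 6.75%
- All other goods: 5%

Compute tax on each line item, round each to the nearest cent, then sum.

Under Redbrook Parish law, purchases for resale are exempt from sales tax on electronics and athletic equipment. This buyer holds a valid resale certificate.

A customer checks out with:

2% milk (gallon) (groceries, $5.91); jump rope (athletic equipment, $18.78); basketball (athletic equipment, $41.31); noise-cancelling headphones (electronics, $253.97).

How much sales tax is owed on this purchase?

$0.00

2% milk (gallon) $5.91: groceries → 0% → $0.00
Jump rope $18.78: athletic equipment, buyer-exempt → 0% → $0.00
Basketball $41.31: athletic equipment, buyer-exempt → 0% → $0.00
Noise-cancelling headphones $253.97: electronics, buyer-exempt → 0% → $0.00
Total tax = $0.00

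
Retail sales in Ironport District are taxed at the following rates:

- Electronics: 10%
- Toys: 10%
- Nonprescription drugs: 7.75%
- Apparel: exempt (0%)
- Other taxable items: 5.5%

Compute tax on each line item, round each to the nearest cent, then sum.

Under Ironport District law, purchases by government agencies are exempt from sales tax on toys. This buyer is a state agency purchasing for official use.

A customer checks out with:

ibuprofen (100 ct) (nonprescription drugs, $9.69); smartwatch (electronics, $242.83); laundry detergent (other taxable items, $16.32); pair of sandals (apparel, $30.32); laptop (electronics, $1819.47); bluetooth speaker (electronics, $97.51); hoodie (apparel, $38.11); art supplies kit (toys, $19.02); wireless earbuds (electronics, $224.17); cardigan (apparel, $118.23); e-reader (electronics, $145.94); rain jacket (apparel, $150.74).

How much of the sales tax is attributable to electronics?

Smartwatch $242.83: electronics → 10% → $24.28
Laptop $1819.47: electronics → 10% → $181.95
Bluetooth speaker $97.51: electronics → 10% → $9.75
Wireless earbuds $224.17: electronics → 10% → $22.42
E-reader $145.94: electronics → 10% → $14.59
Tax on electronics = $24.28 + $181.95 + $9.75 + $22.42 + $14.59 = $252.99

$252.99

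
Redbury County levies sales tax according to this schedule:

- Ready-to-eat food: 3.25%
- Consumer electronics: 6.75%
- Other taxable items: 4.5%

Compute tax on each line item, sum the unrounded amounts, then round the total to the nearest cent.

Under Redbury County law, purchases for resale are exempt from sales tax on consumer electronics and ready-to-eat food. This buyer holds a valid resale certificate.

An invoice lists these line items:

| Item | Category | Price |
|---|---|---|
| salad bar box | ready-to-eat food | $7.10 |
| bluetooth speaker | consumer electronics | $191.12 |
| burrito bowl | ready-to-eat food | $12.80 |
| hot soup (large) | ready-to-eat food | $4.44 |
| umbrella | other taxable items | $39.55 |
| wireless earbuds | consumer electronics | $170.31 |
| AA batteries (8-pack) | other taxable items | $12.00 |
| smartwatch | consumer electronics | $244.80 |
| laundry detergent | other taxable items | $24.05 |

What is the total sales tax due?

$3.40

Salad bar box $7.10: ready-to-eat food, buyer-exempt → 0% → $0.00
Bluetooth speaker $191.12: consumer electronics, buyer-exempt → 0% → $0.00
Burrito bowl $12.80: ready-to-eat food, buyer-exempt → 0% → $0.00
Hot soup (large) $4.44: ready-to-eat food, buyer-exempt → 0% → $0.00
Umbrella $39.55: other taxable items → 4.5% → $1.77975
Wireless earbuds $170.31: consumer electronics, buyer-exempt → 0% → $0.00
AA batteries (8-pack) $12.00: other taxable items → 4.5% → $0.54
Smartwatch $244.80: consumer electronics, buyer-exempt → 0% → $0.00
Laundry detergent $24.05: other taxable items → 4.5% → $1.08225
Unrounded tax sum = $3.402 → $3.40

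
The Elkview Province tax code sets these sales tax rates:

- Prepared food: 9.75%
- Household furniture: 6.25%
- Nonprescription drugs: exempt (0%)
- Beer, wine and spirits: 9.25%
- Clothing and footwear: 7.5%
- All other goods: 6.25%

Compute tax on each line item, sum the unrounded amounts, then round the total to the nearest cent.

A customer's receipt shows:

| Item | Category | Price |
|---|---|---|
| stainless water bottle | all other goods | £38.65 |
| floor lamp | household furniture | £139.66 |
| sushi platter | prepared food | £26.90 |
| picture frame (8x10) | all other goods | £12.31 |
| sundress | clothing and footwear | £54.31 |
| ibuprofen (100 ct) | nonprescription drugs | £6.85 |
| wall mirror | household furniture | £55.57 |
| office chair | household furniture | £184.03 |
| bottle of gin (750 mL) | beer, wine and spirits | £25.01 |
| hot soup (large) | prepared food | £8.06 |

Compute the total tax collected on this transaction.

£36.68

Stainless water bottle £38.65: all other goods → 6.25% → £2.415625
Floor lamp £139.66: household furniture → 6.25% → £8.72875
Sushi platter £26.90: prepared food → 9.75% → £2.62275
Picture frame (8x10) £12.31: all other goods → 6.25% → £0.769375
Sundress £54.31: clothing and footwear → 7.5% → £4.07325
Ibuprofen (100 ct) £6.85: nonprescription drugs → 0% → £0.00
Wall mirror £55.57: household furniture → 6.25% → £3.473125
Office chair £184.03: household furniture → 6.25% → £11.501875
Bottle of gin (750 mL) £25.01: beer, wine and spirits → 9.25% → £2.313425
Hot soup (large) £8.06: prepared food → 9.75% → £0.78585
Unrounded tax sum = £36.684025 → £36.68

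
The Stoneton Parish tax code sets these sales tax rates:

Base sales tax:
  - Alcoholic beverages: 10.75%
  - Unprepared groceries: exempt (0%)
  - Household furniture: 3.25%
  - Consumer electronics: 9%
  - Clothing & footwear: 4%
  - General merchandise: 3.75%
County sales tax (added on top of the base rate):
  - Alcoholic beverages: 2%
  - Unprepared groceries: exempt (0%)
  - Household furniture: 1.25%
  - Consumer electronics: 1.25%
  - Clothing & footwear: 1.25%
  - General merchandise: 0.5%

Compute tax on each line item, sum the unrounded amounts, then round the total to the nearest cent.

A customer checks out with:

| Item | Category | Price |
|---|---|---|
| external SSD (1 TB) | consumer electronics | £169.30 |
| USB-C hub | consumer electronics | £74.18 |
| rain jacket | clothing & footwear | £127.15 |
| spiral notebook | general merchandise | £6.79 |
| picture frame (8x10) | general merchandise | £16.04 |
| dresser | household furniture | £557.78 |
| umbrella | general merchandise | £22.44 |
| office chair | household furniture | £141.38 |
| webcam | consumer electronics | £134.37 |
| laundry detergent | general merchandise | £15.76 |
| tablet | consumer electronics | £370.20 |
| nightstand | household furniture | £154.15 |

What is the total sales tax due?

External SSD (1 TB) £169.30: consumer electronics → 9% + 1.25% county = 10.25% → £17.35325
USB-C hub £74.18: consumer electronics → 9% + 1.25% county = 10.25% → £7.60345
Rain jacket £127.15: clothing & footwear → 4% + 1.25% county = 5.25% → £6.675375
Spiral notebook £6.79: general merchandise → 3.75% + 0.5% county = 4.25% → £0.288575
Picture frame (8x10) £16.04: general merchandise → 3.75% + 0.5% county = 4.25% → £0.6817
Dresser £557.78: household furniture → 3.25% + 1.25% county = 4.5% → £25.1001
Umbrella £22.44: general merchandise → 3.75% + 0.5% county = 4.25% → £0.9537
Office chair £141.38: household furniture → 3.25% + 1.25% county = 4.5% → £6.3621
Webcam £134.37: consumer electronics → 9% + 1.25% county = 10.25% → £13.772925
Laundry detergent £15.76: general merchandise → 3.75% + 0.5% county = 4.25% → £0.6698
Tablet £370.20: consumer electronics → 9% + 1.25% county = 10.25% → £37.9455
Nightstand £154.15: household furniture → 3.25% + 1.25% county = 4.5% → £6.93675
Unrounded tax sum = £124.343225 → £124.34

£124.34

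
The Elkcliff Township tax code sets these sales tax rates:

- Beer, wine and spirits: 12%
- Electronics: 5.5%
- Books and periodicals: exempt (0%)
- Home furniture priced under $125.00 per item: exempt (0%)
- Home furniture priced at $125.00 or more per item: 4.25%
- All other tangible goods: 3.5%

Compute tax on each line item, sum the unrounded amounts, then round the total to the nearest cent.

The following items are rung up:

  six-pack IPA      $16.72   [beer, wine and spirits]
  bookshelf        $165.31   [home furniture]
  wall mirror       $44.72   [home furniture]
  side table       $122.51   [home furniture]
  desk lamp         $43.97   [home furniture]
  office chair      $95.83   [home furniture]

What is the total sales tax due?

$9.03

Six-pack IPA $16.72: beer, wine and spirits → 12% → $2.0064
Bookshelf $165.31: home furniture, $125.00 or more → 4.25% → $7.025675
Wall mirror $44.72: home furniture, under $125.00 → 0% → $0.00
Side table $122.51: home furniture, under $125.00 → 0% → $0.00
Desk lamp $43.97: home furniture, under $125.00 → 0% → $0.00
Office chair $95.83: home furniture, under $125.00 → 0% → $0.00
Unrounded tax sum = $9.032075 → $9.03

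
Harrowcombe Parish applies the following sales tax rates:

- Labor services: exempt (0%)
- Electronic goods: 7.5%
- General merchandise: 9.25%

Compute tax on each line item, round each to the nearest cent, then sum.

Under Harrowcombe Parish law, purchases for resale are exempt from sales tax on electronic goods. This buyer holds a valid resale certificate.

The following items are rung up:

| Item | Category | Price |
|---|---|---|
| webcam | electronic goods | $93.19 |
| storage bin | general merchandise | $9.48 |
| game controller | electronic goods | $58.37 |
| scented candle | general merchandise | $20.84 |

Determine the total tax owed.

Webcam $93.19: electronic goods, buyer-exempt → 0% → $0.00
Storage bin $9.48: general merchandise → 9.25% → $0.88
Game controller $58.37: electronic goods, buyer-exempt → 0% → $0.00
Scented candle $20.84: general merchandise → 9.25% → $1.93
Total tax = $0.88 + $1.93 = $2.81

$2.81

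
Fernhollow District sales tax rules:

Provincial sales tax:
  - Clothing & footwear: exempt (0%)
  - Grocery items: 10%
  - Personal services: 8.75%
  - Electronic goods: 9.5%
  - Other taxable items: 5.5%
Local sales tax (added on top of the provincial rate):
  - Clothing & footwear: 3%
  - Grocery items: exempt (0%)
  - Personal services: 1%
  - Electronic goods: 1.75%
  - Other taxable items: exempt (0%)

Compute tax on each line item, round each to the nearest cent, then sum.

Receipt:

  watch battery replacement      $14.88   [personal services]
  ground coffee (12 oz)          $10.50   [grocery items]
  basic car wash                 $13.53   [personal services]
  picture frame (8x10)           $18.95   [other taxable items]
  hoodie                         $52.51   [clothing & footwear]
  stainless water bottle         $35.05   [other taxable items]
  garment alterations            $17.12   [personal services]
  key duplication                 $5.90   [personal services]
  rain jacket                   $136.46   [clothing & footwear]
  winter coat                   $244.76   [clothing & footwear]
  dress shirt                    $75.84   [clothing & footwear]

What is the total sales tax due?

Watch battery replacement $14.88: personal services → 8.75% + 1% local = 9.75% → $1.45
Ground coffee (12 oz) $10.50: grocery items → 10% + 0% local = 10% → $1.05
Basic car wash $13.53: personal services → 8.75% + 1% local = 9.75% → $1.32
Picture frame (8x10) $18.95: other taxable items → 5.5% + 0% local = 5.5% → $1.04
Hoodie $52.51: clothing & footwear → 0% + 3% local = 3% → $1.58
Stainless water bottle $35.05: other taxable items → 5.5% + 0% local = 5.5% → $1.93
Garment alterations $17.12: personal services → 8.75% + 1% local = 9.75% → $1.67
Key duplication $5.90: personal services → 8.75% + 1% local = 9.75% → $0.58
Rain jacket $136.46: clothing & footwear → 0% + 3% local = 3% → $4.09
Winter coat $244.76: clothing & footwear → 0% + 3% local = 3% → $7.34
Dress shirt $75.84: clothing & footwear → 0% + 3% local = 3% → $2.28
Total tax = $1.45 + $1.05 + $1.32 + $1.04 + $1.58 + $1.93 + $1.67 + $0.58 + $4.09 + $7.34 + $2.28 = $24.33

$24.33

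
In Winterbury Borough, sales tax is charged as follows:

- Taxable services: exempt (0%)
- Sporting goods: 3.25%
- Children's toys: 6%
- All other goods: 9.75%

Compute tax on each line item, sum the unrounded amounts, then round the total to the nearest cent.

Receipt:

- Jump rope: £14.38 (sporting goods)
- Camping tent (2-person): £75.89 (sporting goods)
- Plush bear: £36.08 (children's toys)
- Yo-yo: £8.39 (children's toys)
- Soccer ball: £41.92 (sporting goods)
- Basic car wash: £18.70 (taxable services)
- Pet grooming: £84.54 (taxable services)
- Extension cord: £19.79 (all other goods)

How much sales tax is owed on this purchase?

£8.89

Jump rope £14.38: sporting goods → 3.25% → £0.46735
Camping tent (2-person) £75.89: sporting goods → 3.25% → £2.466425
Plush bear £36.08: children's toys → 6% → £2.1648
Yo-yo £8.39: children's toys → 6% → £0.5034
Soccer ball £41.92: sporting goods → 3.25% → £1.3624
Basic car wash £18.70: taxable services → 0% → £0.00
Pet grooming £84.54: taxable services → 0% → £0.00
Extension cord £19.79: all other goods → 9.75% → £1.929525
Unrounded tax sum = £8.8939 → £8.89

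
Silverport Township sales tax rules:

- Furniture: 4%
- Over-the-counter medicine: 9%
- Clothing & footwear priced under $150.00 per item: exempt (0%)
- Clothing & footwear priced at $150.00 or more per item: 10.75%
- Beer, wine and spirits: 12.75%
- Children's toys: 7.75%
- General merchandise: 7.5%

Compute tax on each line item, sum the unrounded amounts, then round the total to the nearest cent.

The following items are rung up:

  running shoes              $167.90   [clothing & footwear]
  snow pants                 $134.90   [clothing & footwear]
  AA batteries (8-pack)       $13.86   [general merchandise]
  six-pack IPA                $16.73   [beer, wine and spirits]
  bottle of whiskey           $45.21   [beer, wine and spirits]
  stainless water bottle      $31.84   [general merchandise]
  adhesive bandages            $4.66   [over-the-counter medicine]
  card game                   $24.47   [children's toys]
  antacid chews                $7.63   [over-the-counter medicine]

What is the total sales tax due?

$32.38

Running shoes $167.90: clothing & footwear, $150.00 or more → 10.75% → $18.04925
Snow pants $134.90: clothing & footwear, under $150.00 → 0% → $0.00
AA batteries (8-pack) $13.86: general merchandise → 7.5% → $1.0395
Six-pack IPA $16.73: beer, wine and spirits → 12.75% → $2.133075
Bottle of whiskey $45.21: beer, wine and spirits → 12.75% → $5.764275
Stainless water bottle $31.84: general merchandise → 7.5% → $2.388
Adhesive bandages $4.66: over-the-counter medicine → 9% → $0.4194
Card game $24.47: children's toys → 7.75% → $1.896425
Antacid chews $7.63: over-the-counter medicine → 9% → $0.6867
Unrounded tax sum = $32.376625 → $32.38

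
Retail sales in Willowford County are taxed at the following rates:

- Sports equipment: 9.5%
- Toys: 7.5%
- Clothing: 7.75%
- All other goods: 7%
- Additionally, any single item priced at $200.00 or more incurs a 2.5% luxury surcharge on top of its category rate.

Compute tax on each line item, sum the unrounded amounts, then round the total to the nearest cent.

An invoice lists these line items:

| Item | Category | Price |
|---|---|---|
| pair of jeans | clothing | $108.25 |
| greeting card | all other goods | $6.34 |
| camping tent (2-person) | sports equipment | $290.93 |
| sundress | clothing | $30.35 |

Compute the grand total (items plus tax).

$481.97

Pair of jeans $108.25: clothing → 7.75% → $8.389375
Greeting card $6.34: all other goods → 7% → $0.4438
Camping tent (2-person) $290.93: sports equipment → 9.5% + 2.5% surcharge = 12% → $34.9116
Sundress $30.35: clothing → 7.75% → $2.352125
Subtotal = $435.87; unrounded tax = $46.0969 → $46.10; total due = $481.97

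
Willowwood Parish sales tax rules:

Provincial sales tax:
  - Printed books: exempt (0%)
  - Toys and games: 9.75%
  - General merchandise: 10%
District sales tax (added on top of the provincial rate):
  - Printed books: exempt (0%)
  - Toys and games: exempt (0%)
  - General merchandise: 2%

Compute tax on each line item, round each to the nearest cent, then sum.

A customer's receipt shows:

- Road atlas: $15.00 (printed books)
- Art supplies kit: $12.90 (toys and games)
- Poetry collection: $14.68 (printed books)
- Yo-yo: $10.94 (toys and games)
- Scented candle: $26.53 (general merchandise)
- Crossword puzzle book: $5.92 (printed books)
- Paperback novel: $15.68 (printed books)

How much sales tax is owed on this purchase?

Road atlas $15.00: printed books → 0% + 0% district = 0% → $0.00
Art supplies kit $12.90: toys and games → 9.75% + 0% district = 9.75% → $1.26
Poetry collection $14.68: printed books → 0% + 0% district = 0% → $0.00
Yo-yo $10.94: toys and games → 9.75% + 0% district = 9.75% → $1.07
Scented candle $26.53: general merchandise → 10% + 2% district = 12% → $3.18
Crossword puzzle book $5.92: printed books → 0% + 0% district = 0% → $0.00
Paperback novel $15.68: printed books → 0% + 0% district = 0% → $0.00
Total tax = $1.26 + $1.07 + $3.18 = $5.51

$5.51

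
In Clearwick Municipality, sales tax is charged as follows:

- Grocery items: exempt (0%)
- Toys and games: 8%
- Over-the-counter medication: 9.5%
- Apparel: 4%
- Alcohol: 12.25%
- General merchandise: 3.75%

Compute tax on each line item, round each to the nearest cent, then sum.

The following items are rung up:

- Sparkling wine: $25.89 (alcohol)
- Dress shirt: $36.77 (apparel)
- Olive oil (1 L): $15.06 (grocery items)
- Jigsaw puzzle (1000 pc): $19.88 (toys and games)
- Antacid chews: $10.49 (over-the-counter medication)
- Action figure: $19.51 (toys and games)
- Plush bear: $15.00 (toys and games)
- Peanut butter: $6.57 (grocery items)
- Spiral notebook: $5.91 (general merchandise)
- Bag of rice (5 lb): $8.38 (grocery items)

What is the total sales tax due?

$10.21

Sparkling wine $25.89: alcohol → 12.25% → $3.17
Dress shirt $36.77: apparel → 4% → $1.47
Olive oil (1 L) $15.06: grocery items → 0% → $0.00
Jigsaw puzzle (1000 pc) $19.88: toys and games → 8% → $1.59
Antacid chews $10.49: over-the-counter medication → 9.5% → $1.00
Action figure $19.51: toys and games → 8% → $1.56
Plush bear $15.00: toys and games → 8% → $1.20
Peanut butter $6.57: grocery items → 0% → $0.00
Spiral notebook $5.91: general merchandise → 3.75% → $0.22
Bag of rice (5 lb) $8.38: grocery items → 0% → $0.00
Total tax = $3.17 + $1.47 + $1.59 + $1.00 + $1.56 + $1.20 + $0.22 = $10.21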